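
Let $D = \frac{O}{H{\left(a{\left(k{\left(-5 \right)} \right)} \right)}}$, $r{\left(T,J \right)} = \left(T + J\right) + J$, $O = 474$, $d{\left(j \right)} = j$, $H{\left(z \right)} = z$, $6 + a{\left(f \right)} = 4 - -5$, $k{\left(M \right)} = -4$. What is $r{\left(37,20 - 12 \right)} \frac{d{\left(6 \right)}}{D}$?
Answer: $\frac{159}{79} \approx 2.0127$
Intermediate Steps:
$a{\left(f \right)} = 3$ ($a{\left(f \right)} = -6 + \left(4 - -5\right) = -6 + \left(4 + 5\right) = -6 + 9 = 3$)
$r{\left(T,J \right)} = T + 2 J$ ($r{\left(T,J \right)} = \left(J + T\right) + J = T + 2 J$)
$D = 158$ ($D = \frac{474}{3} = 474 \cdot \frac{1}{3} = 158$)
$r{\left(37,20 - 12 \right)} \frac{d{\left(6 \right)}}{D} = \left(37 + 2 \left(20 - 12\right)\right) \frac{6}{158} = \left(37 + 2 \left(20 - 12\right)\right) 6 \cdot \frac{1}{158} = \left(37 + 2 \cdot 8\right) \frac{3}{79} = \left(37 + 16\right) \frac{3}{79} = 53 \cdot \frac{3}{79} = \frac{159}{79}$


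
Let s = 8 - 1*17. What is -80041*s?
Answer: 720369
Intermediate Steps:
s = -9 (s = 8 - 17 = -9)
-80041*s = -80041*(-9) = 720369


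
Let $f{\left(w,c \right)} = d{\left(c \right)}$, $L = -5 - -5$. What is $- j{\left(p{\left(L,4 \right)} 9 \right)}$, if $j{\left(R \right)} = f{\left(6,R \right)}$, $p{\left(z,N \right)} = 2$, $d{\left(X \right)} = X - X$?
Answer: $0$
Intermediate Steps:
$d{\left(X \right)} = 0$
$L = 0$ ($L = -5 + 5 = 0$)
$f{\left(w,c \right)} = 0$
$j{\left(R \right)} = 0$
$- j{\left(p{\left(L,4 \right)} 9 \right)} = \left(-1\right) 0 = 0$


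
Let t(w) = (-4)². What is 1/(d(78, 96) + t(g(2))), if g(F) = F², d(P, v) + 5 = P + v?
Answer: 1/185 ≈ 0.0054054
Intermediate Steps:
d(P, v) = -5 + P + v (d(P, v) = -5 + (P + v) = -5 + P + v)
t(w) = 16
1/(d(78, 96) + t(g(2))) = 1/((-5 + 78 + 96) + 16) = 1/(169 + 16) = 1/185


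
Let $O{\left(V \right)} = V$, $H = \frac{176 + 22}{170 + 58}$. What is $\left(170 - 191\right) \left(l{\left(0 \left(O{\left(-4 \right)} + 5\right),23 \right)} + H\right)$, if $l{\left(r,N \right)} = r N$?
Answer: $- \frac{693}{38} \approx -18.237$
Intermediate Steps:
$H = \frac{33}{38}$ ($H = \frac{198}{228} = 198 \cdot \frac{1}{228} = \frac{33}{38} \approx 0.86842$)
$l{\left(r,N \right)} = N r$
$\left(170 - 191\right) \left(l{\left(0 \left(O{\left(-4 \right)} + 5\right),23 \right)} + H\right) = \left(170 - 191\right) \left(23 \cdot 0 \left(-4 + 5\right) + \frac{33}{38}\right) = \left(170 - 191\right) \left(23 \cdot 0 \cdot 1 + \frac{33}{38}\right) = - 21 \left(23 \cdot 0 + \frac{33}{38}\right) = - 21 \left(0 + \frac{33}{38}\right) = \left(-21\right) \frac{33}{38} = - \frac{693}{38}$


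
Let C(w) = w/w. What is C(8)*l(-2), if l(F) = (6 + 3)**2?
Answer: 81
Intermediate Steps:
C(w) = 1
l(F) = 81 (l(F) = 9**2 = 81)
C(8)*l(-2) = 1*81 = 81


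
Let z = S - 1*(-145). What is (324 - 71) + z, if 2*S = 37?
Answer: 833/2 ≈ 416.50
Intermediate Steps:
S = 37/2 (S = (½)*37 = 37/2 ≈ 18.500)
z = 327/2 (z = 37/2 - 1*(-145) = 37/2 + 145 = 327/2 ≈ 163.50)
(324 - 71) + z = (324 - 71) + 327/2 = 253 + 327/2 = 833/2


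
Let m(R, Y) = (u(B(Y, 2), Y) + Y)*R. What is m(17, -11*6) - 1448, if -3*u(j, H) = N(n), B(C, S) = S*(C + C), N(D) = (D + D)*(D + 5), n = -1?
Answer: -7574/3 ≈ -2524.7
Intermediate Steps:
N(D) = 2*D*(5 + D) (N(D) = (2*D)*(5 + D) = 2*D*(5 + D))
B(C, S) = 2*C*S (B(C, S) = S*(2*C) = 2*C*S)
u(j, H) = 8/3 (u(j, H) = -2*(-1)*(5 - 1)/3 = -2*(-1)*4/3 = -1/3*(-8) = 8/3)
m(R, Y) = R*(8/3 + Y) (m(R, Y) = (8/3 + Y)*R = R*(8/3 + Y))
m(17, -11*6) - 1448 = (1/3)*17*(8 + 3*(-11*6)) - 1448 = (1/3)*17*(8 + 3*(-66)) - 1448 = (1/3)*17*(8 - 198) - 1448 = (1/3)*17*(-190) - 1448 = -3230/3 - 1448 = -7574/3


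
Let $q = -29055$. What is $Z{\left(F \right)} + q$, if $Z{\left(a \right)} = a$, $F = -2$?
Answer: $-29057$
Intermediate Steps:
$Z{\left(F \right)} + q = -2 - 29055 = -29057$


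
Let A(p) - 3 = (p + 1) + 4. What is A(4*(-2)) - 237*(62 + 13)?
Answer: -17775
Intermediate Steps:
A(p) = 8 + p (A(p) = 3 + ((p + 1) + 4) = 3 + ((1 + p) + 4) = 3 + (5 + p) = 8 + p)
A(4*(-2)) - 237*(62 + 13) = (8 + 4*(-2)) - 237*(62 + 13) = (8 - 8) - 237*75 = 0 - 17775 = -17775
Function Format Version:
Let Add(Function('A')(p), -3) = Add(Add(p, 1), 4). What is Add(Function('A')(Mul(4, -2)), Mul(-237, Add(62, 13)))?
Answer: -17775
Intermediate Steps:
Function('A')(p) = Add(8, p) (Function('A')(p) = Add(3, Add(Add(p, 1), 4)) = Add(3, Add(Add(1, p), 4)) = Add(3, Add(5, p)) = Add(8, p))
Add(Function('A')(Mul(4, -2)), Mul(-237, Add(62, 13))) = Add(Add(8, Mul(4, -2)), Mul(-237, Add(62, 13))) = Add(Add(8, -8), Mul(-237, 75)) = Add(0, -17775) = -17775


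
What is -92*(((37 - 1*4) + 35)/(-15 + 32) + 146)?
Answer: -13800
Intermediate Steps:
-92*(((37 - 1*4) + 35)/(-15 + 32) + 146) = -92*(((37 - 4) + 35)/17 + 146) = -92*((33 + 35)*(1/17) + 146) = -92*(68*(1/17) + 146) = -92*(4 + 146) = -92*150 = -13800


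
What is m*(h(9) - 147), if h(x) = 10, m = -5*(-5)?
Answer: -3425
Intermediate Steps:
m = 25
m*(h(9) - 147) = 25*(10 - 147) = 25*(-137) = -3425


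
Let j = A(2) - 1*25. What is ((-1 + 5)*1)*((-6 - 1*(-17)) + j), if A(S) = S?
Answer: -48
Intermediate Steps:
j = -23 (j = 2 - 1*25 = 2 - 25 = -23)
((-1 + 5)*1)*((-6 - 1*(-17)) + j) = ((-1 + 5)*1)*((-6 - 1*(-17)) - 23) = (4*1)*((-6 + 17) - 23) = 4*(11 - 23) = 4*(-12) = -48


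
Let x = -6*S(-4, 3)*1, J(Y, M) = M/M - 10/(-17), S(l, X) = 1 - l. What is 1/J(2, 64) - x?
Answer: 827/27 ≈ 30.630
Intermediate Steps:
J(Y, M) = 27/17 (J(Y, M) = 1 - 10*(-1/17) = 1 + 10/17 = 27/17)
x = -30 (x = -6*(1 - 1*(-4))*1 = -6*(1 + 4)*1 = -6*5*1 = -30*1 = -30)
1/J(2, 64) - x = 1/(27/17) - 1*(-30) = 17/27 + 30 = 827/27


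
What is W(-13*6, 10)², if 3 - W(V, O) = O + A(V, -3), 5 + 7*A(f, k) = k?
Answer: 1681/49 ≈ 34.306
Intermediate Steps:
A(f, k) = -5/7 + k/7
W(V, O) = 29/7 - O (W(V, O) = 3 - (O + (-5/7 + (⅐)*(-3))) = 3 - (O + (-5/7 - 3/7)) = 3 - (O - 8/7) = 3 - (-8/7 + O) = 3 + (8/7 - O) = 29/7 - O)
W(-13*6, 10)² = (29/7 - 1*10)² = (29/7 - 10)² = (-41/7)² = 1681/49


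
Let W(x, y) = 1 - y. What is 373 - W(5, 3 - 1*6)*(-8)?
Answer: 405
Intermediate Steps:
373 - W(5, 3 - 1*6)*(-8) = 373 - (1 - (3 - 1*6))*(-8) = 373 - (1 - (3 - 6))*(-8) = 373 - (1 - 1*(-3))*(-8) = 373 - (1 + 3)*(-8) = 373 - 4*(-8) = 373 - 1*(-32) = 373 + 32 = 405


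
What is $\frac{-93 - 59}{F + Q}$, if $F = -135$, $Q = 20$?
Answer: $\frac{152}{115} \approx 1.3217$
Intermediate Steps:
$\frac{-93 - 59}{F + Q} = \frac{-93 - 59}{-135 + 20} = - \frac{152}{-115} = \left(-152\right) \left(- \frac{1}{115}\right) = \frac{152}{115}$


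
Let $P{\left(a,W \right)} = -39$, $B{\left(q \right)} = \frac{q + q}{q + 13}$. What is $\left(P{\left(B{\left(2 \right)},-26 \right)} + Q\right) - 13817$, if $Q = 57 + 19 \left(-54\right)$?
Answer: $-14825$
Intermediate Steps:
$B{\left(q \right)} = \frac{2 q}{13 + q}$
$Q = -969$ ($Q = 57 - 1026 = -969$)
$\left(P{\left(B{\left(2 \right)},-26 \right)} + Q\right) - 13817 = \left(-39 - 969\right) - 13817 = -1008 - 13817 = -14825$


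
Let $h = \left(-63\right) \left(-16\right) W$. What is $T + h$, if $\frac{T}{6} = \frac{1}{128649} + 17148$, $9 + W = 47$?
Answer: $\frac{6054736538}{42883} \approx 1.4119 \cdot 10^{5}$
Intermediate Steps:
$W = 38$ ($W = -9 + 47 = 38$)
$h = 38304$ ($h = \left(-63\right) \left(-16\right) 38 = 1008 \cdot 38 = 38304$)
$T = \frac{4412146106}{42883}$ ($T = 6 \left(\frac{1}{128649} + 17148\right) = 6 \cdot \frac{2206073053}{128649} = \frac{4412146106}{42883} \approx 1.0289 \cdot 10^{5}$)
$T + h = \frac{4412146106}{42883} + 38304 = \frac{6054736538}{42883}$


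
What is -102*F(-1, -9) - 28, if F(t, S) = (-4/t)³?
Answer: -6556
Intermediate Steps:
F(t, S) = -64/t³
-102*F(-1, -9) - 28 = -(-6528)/(-1)³ - 28 = -(-6528)*(-1) - 28 = -102*64 - 28 = -6528 - 28 = -6556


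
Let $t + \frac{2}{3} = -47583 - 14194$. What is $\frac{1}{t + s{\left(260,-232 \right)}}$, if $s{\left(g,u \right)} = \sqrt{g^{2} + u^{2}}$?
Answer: $- \frac{555999}{34347228073} - \frac{36 \sqrt{7589}}{34347228073} \approx -1.6279 \cdot 10^{-5}$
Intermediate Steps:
$t = - \frac{185333}{3}$ ($t = - \frac{2}{3} - 61777 = - \frac{185333}{3} \approx -61778.0$)
$\frac{1}{t + s{\left(260,-232 \right)}} = \frac{1}{- \frac{185333}{3} + \sqrt{260^{2} + \left(-232\right)^{2}}} = \frac{1}{- \frac{185333}{3} + \sqrt{67600 + 53824}} = \frac{1}{- \frac{185333}{3} + \sqrt{121424}} = \frac{1}{- \frac{185333}{3} + 4 \sqrt{7589}}$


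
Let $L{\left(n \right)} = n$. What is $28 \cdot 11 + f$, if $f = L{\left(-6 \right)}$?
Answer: $302$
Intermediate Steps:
$f = -6$
$28 \cdot 11 + f = 28 \cdot 11 - 6 = 308 - 6 = 302$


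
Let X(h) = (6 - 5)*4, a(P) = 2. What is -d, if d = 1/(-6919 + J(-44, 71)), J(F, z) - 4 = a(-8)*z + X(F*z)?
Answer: 1/6769 ≈ 0.00014773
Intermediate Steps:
X(h) = 4 (X(h) = 1*4 = 4)
J(F, z) = 8 + 2*z (J(F, z) = 4 + (2*z + 4) = 4 + (4 + 2*z) = 8 + 2*z)
d = -1/6769 (d = 1/(-6919 + (8 + 2*71)) = 1/(-6919 + (8 + 142)) = 1/(-6919 + 150) = 1/(-6769) = -1/6769 ≈ -0.00014773)
-d = -1*(-1/6769) = 1/6769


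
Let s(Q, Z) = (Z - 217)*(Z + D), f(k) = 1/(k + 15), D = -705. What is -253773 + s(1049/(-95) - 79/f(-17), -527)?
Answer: 662835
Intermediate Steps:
f(k) = 1/(15 + k)
s(Q, Z) = (-705 + Z)*(-217 + Z) (s(Q, Z) = (Z - 217)*(Z - 705) = (-217 + Z)*(-705 + Z) = (-705 + Z)*(-217 + Z))
-253773 + s(1049/(-95) - 79/f(-17), -527) = -253773 + (152985 + (-527)² - 922*(-527)) = -253773 + (152985 + 277729 + 485894) = -253773 + 916608 = 662835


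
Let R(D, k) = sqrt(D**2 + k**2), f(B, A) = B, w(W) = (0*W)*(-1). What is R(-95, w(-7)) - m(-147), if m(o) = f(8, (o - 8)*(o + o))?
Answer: 87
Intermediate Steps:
w(W) = 0 (w(W) = 0*(-1) = 0)
m(o) = 8
R(-95, w(-7)) - m(-147) = sqrt((-95)**2 + 0**2) - 1*8 = sqrt(9025 + 0) - 8 = sqrt(9025) - 8 = 95 - 8 = 87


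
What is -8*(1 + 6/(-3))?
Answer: 8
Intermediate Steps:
-8*(1 + 6/(-3)) = -8*(1 + 6*(-1/3)) = -8*(1 - 2) = -8*(-1) = 8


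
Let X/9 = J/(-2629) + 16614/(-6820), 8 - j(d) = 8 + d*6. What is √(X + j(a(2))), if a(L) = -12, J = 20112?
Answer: 3*I*√1385623993270/814990 ≈ 4.333*I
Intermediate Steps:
j(d) = -6*d (j(d) = 8 - (8 + d*6) = 8 - (8 + 6*d) = 8 + (-8 - 6*d) = -6*d)
X = -73980837/814990 (X = 9*(20112/(-2629) + 16614/(-6820)) = 9*(20112*(-1/2629) + 16614*(-1/6820)) = 9*(-20112/2629 - 8307/3410) = 9*(-8220093/814990) = -73980837/814990 ≈ -90.775)
√(X + j(a(2))) = √(-73980837/814990 - 6*(-12)) = √(-73980837/814990 + 72) = √(-15301557/814990) = 3*I*√1385623993270/814990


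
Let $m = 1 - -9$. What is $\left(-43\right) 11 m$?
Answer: $-4730$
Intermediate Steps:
$m = 10$ ($m = 1 + 9 = 10$)
$\left(-43\right) 11 m = \left(-43\right) 11 \cdot 10 = \left(-473\right) 10 = -4730$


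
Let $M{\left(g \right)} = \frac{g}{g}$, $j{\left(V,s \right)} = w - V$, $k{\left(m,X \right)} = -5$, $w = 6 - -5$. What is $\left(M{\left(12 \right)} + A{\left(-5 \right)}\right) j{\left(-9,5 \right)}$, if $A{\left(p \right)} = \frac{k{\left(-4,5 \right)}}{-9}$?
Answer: $\frac{280}{9} \approx 31.111$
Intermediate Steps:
$w = 11$ ($w = 6 + 5 = 11$)
$A{\left(p \right)} = \frac{5}{9}$ ($A{\left(p \right)} = - \frac{5}{-9} = \left(-5\right) \left(- \frac{1}{9}\right) = \frac{5}{9}$)
$j{\left(V,s \right)} = 11 - V$
$M{\left(g \right)} = 1$
$\left(M{\left(12 \right)} + A{\left(-5 \right)}\right) j{\left(-9,5 \right)} = \left(1 + \frac{5}{9}\right) \left(11 - -9\right) = \frac{14 \left(11 + 9\right)}{9} = \frac{14}{9} \cdot 20 = \frac{280}{9}$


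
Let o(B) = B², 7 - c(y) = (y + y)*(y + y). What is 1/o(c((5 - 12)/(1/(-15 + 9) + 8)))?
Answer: 4879681/70677649 ≈ 0.069041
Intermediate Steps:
c(y) = 7 - 4*y² (c(y) = 7 - (y + y)*(y + y) = 7 - 2*y*2*y = 7 - 4*y²)
1/o(c((5 - 12)/(1/(-15 + 9) + 8))) = 1/((7 - 4*(5 - 12)²/(1/(-15 + 9) + 8)²)²) = 1/((7 - 4*49/(1/(-6) + 8)²)²) = 1/((7 - 4*49/(-⅙ + 8)²)²) = 1/((7 - 4*(-7/47/6)²)²) = 1/((7 - 4*(-7*6/47)²)²) = 1/((7 - 4*(-42/47)²)²) = 1/((7 - 4*1764/2209)²) = 1/((7 - 7056/2209)²) = 1/((8407/2209)²) = 1/(70677649/4879681) = 4879681/70677649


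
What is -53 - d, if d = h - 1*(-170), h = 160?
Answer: -383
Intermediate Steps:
d = 330 (d = 160 - 1*(-170) = 160 + 170 = 330)
-53 - d = -53 - 1*330 = -53 - 330 = -383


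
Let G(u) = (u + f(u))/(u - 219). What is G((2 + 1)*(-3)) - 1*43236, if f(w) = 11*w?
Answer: -821475/19 ≈ -43236.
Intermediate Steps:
G(u) = 12*u/(-219 + u) (G(u) = (u + 11*u)/(u - 219) = (12*u)/(-219 + u) = 12*u/(-219 + u))
G((2 + 1)*(-3)) - 1*43236 = 12*((2 + 1)*(-3))/(-219 + (2 + 1)*(-3)) - 1*43236 = 12*(3*(-3))/(-219 + 3*(-3)) - 43236 = 12*(-9)/(-219 - 9) - 43236 = 12*(-9)/(-228) - 43236 = 12*(-9)*(-1/228) - 43236 = 9/19 - 43236 = -821475/19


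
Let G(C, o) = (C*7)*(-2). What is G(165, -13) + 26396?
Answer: 24086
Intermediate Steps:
G(C, o) = -14*C (G(C, o) = (7*C)*(-2) = -14*C)
G(165, -13) + 26396 = -14*165 + 26396 = -2310 + 26396 = 24086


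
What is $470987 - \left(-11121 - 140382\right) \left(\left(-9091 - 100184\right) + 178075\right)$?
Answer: $10423877387$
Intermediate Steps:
$470987 - \left(-11121 - 140382\right) \left(\left(-9091 - 100184\right) + 178075\right) = 470987 - - 151503 \left(-109275 + 178075\right) = 470987 - \left(-151503\right) 68800 = 470987 - -10423406400 = 470987 + 10423406400 = 10423877387$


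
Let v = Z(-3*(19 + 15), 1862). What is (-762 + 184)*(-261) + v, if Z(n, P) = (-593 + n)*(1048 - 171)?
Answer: -458657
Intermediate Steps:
Z(n, P) = -520061 + 877*n (Z(n, P) = (-593 + n)*877 = -520061 + 877*n)
v = -609515 (v = -520061 + 877*(-3*(19 + 15)) = -520061 + 877*(-3*34) = -520061 + 877*(-102) = -520061 - 89454 = -609515)
(-762 + 184)*(-261) + v = (-762 + 184)*(-261) - 609515 = -578*(-261) - 609515 = 150858 - 609515 = -458657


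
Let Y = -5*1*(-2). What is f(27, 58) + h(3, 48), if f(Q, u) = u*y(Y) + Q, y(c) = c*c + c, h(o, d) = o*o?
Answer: 6416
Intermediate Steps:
h(o, d) = o²
Y = 10 (Y = -5*(-2) = 10)
y(c) = c + c² (y(c) = c² + c = c + c²)
f(Q, u) = Q + 110*u (f(Q, u) = u*(10*(1 + 10)) + Q = u*(10*11) + Q = u*110 + Q = 110*u + Q = Q + 110*u)
f(27, 58) + h(3, 48) = (27 + 110*58) + 3² = (27 + 6380) + 9 = 6407 + 9 = 6416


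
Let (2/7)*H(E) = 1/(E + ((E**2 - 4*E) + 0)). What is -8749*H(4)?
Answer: -61243/8 ≈ -7655.4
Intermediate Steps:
H(E) = 7/(2*(E**2 - 3*E)) (H(E) = 7/(2*(E + ((E**2 - 4*E) + 0))) = 7/(2*(E + (E**2 - 4*E))) = 7/(2*(E**2 - 3*E)))
-8749*H(4) = -61243/(2*4*(-3 + 4)) = -61243/(2*4*1) = -61243/(2*4) = -8749*7/8 = -61243/8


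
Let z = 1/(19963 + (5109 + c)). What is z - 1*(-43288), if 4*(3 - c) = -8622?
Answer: 2357507770/54461 ≈ 43288.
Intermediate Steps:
c = 4317/2 (c = 3 - 1/4*(-8622) = 3 + 4311/2 = 4317/2 ≈ 2158.5)
z = 2/54461 (z = 1/(19963 + (5109 + 4317/2)) = 1/(19963 + 14535/2) = 1/(54461/2) = 2/54461 ≈ 3.6724e-5)
z - 1*(-43288) = 2/54461 - 1*(-43288) = 2/54461 + 43288 = 2357507770/54461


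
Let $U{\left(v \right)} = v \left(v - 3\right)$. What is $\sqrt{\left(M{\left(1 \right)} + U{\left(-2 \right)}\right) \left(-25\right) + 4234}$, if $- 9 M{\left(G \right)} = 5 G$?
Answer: $\frac{\sqrt{35981}}{3} \approx 63.229$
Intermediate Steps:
$M{\left(G \right)} = - \frac{5 G}{9}$
$U{\left(v \right)} = v \left(-3 + v\right)$
$\sqrt{\left(M{\left(1 \right)} + U{\left(-2 \right)}\right) \left(-25\right) + 4234} = \sqrt{\left(\left(- \frac{5}{9}\right) 1 - 2 \left(-3 - 2\right)\right) \left(-25\right) + 4234} = \sqrt{\left(- \frac{5}{9} - -10\right) \left(-25\right) + 4234} = \sqrt{\left(- \frac{5}{9} + 10\right) \left(-25\right) + 4234} = \sqrt{\frac{85}{9} \left(-25\right) + 4234} = \sqrt{- \frac{2125}{9} + 4234} = \sqrt{\frac{35981}{9}} = \frac{\sqrt{35981}}{3}$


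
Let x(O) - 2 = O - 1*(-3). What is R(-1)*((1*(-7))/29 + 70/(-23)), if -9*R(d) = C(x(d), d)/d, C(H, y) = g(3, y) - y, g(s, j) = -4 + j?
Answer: 8764/6003 ≈ 1.4599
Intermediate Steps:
x(O) = 5 + O (x(O) = 2 + (O - 1*(-3)) = 2 + (O + 3) = 2 + (3 + O) = 5 + O)
C(H, y) = -4 (C(H, y) = (-4 + y) - y = -4)
R(d) = 4/(9*d) (R(d) = -(-4)/(9*d) = 4/(9*d))
R(-1)*((1*(-7))/29 + 70/(-23)) = ((4/9)/(-1))*((1*(-7))/29 + 70/(-23)) = ((4/9)*(-1))*(-7*1/29 + 70*(-1/23)) = -4*(-7/29 - 70/23)/9 = -4/9*(-2191/667) = 8764/6003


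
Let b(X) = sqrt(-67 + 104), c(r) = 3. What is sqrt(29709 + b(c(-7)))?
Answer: sqrt(29709 + sqrt(37)) ≈ 172.38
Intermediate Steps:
b(X) = sqrt(37)
sqrt(29709 + b(c(-7))) = sqrt(29709 + sqrt(37))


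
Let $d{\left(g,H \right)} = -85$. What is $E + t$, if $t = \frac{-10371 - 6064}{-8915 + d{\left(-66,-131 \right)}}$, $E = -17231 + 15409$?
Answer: $- \frac{3276313}{1800} \approx -1820.2$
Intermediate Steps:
$E = -1822$
$t = \frac{3287}{1800}$ ($t = \frac{-10371 - 6064}{-8915 - 85} = - \frac{16435}{-9000} = \left(-16435\right) \left(- \frac{1}{9000}\right) = \frac{3287}{1800} \approx 1.8261$)
$E + t = -1822 + \frac{3287}{1800} = - \frac{3276313}{1800}$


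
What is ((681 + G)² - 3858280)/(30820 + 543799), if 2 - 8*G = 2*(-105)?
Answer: -13430895/2298476 ≈ -5.8434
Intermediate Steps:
G = 53/2 (G = ¼ - (-105)/4 = ¼ - ⅛*(-210) = ¼ + 105/4 = 53/2 ≈ 26.500)
((681 + G)² - 3858280)/(30820 + 543799) = ((681 + 53/2)² - 3858280)/(30820 + 543799) = ((1415/2)² - 3858280)/574619 = (2002225/4 - 3858280)*(1/574619) = -13430895/4*1/574619 = -13430895/2298476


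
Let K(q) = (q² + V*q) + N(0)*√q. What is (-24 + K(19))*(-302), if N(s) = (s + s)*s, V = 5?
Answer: -130464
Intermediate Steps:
N(s) = 2*s² (N(s) = (2*s)*s = 2*s²)
K(q) = q² + 5*q (K(q) = (q² + 5*q) + (2*0²)*√q = (q² + 5*q) + (2*0)*√q = (q² + 5*q) + 0*√q = (q² + 5*q) + 0 = q² + 5*q)
(-24 + K(19))*(-302) = (-24 + 19*(5 + 19))*(-302) = (-24 + 19*24)*(-302) = (-24 + 456)*(-302) = 432*(-302) = -130464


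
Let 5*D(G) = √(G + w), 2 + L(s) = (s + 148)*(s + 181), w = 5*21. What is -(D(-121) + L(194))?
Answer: -128248 - 4*I/5 ≈ -1.2825e+5 - 0.8*I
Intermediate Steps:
w = 105
L(s) = -2 + (148 + s)*(181 + s) (L(s) = -2 + (s + 148)*(s + 181) = -2 + (148 + s)*(181 + s))
D(G) = √(105 + G)/5 (D(G) = √(G + 105)/5 = √(105 + G)/5)
-(D(-121) + L(194)) = -(√(105 - 121)/5 + (26786 + 194² + 329*194)) = -(√(-16)/5 + (26786 + 37636 + 63826)) = -((4*I)/5 + 128248) = -(4*I/5 + 128248) = -(128248 + 4*I/5) = -128248 - 4*I/5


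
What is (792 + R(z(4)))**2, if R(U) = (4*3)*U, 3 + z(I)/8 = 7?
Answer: 1382976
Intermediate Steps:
z(I) = 32 (z(I) = -24 + 8*7 = -24 + 56 = 32)
R(U) = 12*U
(792 + R(z(4)))**2 = (792 + 12*32)**2 = (792 + 384)**2 = 1176**2 = 1382976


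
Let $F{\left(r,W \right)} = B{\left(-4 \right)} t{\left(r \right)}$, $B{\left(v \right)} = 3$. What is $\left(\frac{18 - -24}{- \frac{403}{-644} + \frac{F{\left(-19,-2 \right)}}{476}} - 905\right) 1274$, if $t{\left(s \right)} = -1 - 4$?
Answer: $- \frac{3457708618}{3253} \approx -1.0629 \cdot 10^{6}$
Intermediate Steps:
$t{\left(s \right)} = -5$ ($t{\left(s \right)} = -1 - 4 = -5$)
$F{\left(r,W \right)} = -15$ ($F{\left(r,W \right)} = 3 \left(-5\right) = -15$)
$\left(\frac{18 - -24}{- \frac{403}{-644} + \frac{F{\left(-19,-2 \right)}}{476}} - 905\right) 1274 = \left(\frac{18 - -24}{- \frac{403}{-644} - \frac{15}{476}} - 905\right) 1274 = \left(\frac{18 + 24}{\left(-403\right) \left(- \frac{1}{644}\right) - \frac{15}{476}} - 905\right) 1274 = \left(\frac{42}{\frac{403}{644} - \frac{15}{476}} - 905\right) 1274 = \left(\frac{42}{\frac{3253}{5474}} - 905\right) 1274 = \left(42 \cdot \frac{5474}{3253} - 905\right) 1274 = \left(\frac{229908}{3253} - 905\right) 1274 = \left(- \frac{2714057}{3253}\right) 1274 = - \frac{3457708618}{3253}$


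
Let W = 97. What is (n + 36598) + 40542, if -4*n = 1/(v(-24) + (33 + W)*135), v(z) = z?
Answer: 5407822559/70104 ≈ 77140.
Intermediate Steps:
n = -1/70104 (n = -1/(4*(-24 + (33 + 97)*135)) = -1/(4*(-24 + 130*135)) = -1/(4*(-24 + 17550)) = -¼/17526 = -¼*1/17526 = -1/70104 ≈ -1.4265e-5)
(n + 36598) + 40542 = (-1/70104 + 36598) + 40542 = 2565666191/70104 + 40542 = 5407822559/70104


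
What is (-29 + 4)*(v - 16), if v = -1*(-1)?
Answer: 375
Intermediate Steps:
v = 1
(-29 + 4)*(v - 16) = (-29 + 4)*(1 - 16) = -25*(-15) = 375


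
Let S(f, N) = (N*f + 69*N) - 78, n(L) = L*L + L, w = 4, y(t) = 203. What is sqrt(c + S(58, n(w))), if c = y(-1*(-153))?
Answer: sqrt(2665) ≈ 51.624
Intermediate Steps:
n(L) = L + L**2 (n(L) = L**2 + L = L + L**2)
S(f, N) = -78 + 69*N + N*f (S(f, N) = (69*N + N*f) - 78 = -78 + 69*N + N*f)
c = 203
sqrt(c + S(58, n(w))) = sqrt(203 + (-78 + 69*(4*(1 + 4)) + (4*(1 + 4))*58)) = sqrt(203 + (-78 + 69*(4*5) + (4*5)*58)) = sqrt(203 + (-78 + 69*20 + 20*58)) = sqrt(203 + (-78 + 1380 + 1160)) = sqrt(203 + 2462) = sqrt(2665)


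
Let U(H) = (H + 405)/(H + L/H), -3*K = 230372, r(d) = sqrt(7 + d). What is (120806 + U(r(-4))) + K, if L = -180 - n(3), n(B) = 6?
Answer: 8054803/183 - 135*sqrt(3)/61 ≈ 44012.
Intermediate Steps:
K = -230372/3 (K = -1/3*230372 = -230372/3 ≈ -76791.)
L = -186 (L = -180 - 1*6 = -180 - 6 = -186)
U(H) = (405 + H)/(H - 186/H) (U(H) = (H + 405)/(H - 186/H) = (405 + H)/(H - 186/H))
(120806 + U(r(-4))) + K = (120806 + sqrt(7 - 4)*(405 + sqrt(7 - 4))/(-186 + (sqrt(7 - 4))**2)) - 230372/3 = (120806 + sqrt(3)*(405 + sqrt(3))/(-186 + (sqrt(3))**2)) - 230372/3 = (120806 + sqrt(3)*(405 + sqrt(3))/(-186 + 3)) - 230372/3 = (120806 + sqrt(3)*(405 + sqrt(3))/(-183)) - 230372/3 = (120806 + sqrt(3)*(-1/183)*(405 + sqrt(3))) - 230372/3 = (120806 - sqrt(3)*(405 + sqrt(3))/183) - 230372/3 = 132046/3 - sqrt(3)*(405 + sqrt(3))/183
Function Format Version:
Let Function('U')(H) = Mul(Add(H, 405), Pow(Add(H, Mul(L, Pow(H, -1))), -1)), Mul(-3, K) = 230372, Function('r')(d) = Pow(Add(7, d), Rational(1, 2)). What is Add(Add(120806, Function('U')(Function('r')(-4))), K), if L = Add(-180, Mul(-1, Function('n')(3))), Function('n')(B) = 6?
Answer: Add(Rational(8054803, 183), Mul(Rational(-135, 61), Pow(3, Rational(1, 2)))) ≈ 44012.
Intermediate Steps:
K = Rational(-230372, 3) (K = Mul(Rational(-1, 3), 230372) = Rational(-230372, 3) ≈ -76791.)
L = -186 (L = Add(-180, Mul(-1, 6)) = Add(-180, -6) = -186)
Function('U')(H) = Mul(Pow(Add(H, Mul(-186, Pow(H, -1))), -1), Add(405, H)) (Function('U')(H) = Mul(Add(H, 405), Pow(Add(H, Mul(-186, Pow(H, -1))), -1)) = Mul(Add(405, H), Pow(Add(H, Mul(-186, Pow(H, -1))), -1)) = Mul(Pow(Add(H, Mul(-186, Pow(H, -1))), -1), Add(405, H)))
Add(Add(120806, Function('U')(Function('r')(-4))), K) = Add(Add(120806, Mul(Pow(Add(7, -4), Rational(1, 2)), Pow(Add(-186, Pow(Pow(Add(7, -4), Rational(1, 2)), 2)), -1), Add(405, Pow(Add(7, -4), Rational(1, 2))))), Rational(-230372, 3)) = Add(Add(120806, Mul(Pow(3, Rational(1, 2)), Pow(Add(-186, Pow(Pow(3, Rational(1, 2)), 2)), -1), Add(405, Pow(3, Rational(1, 2))))), Rational(-230372, 3)) = Add(Add(120806, Mul(Pow(3, Rational(1, 2)), Pow(Add(-186, 3), -1), Add(405, Pow(3, Rational(1, 2))))), Rational(-230372, 3)) = Add(Add(120806, Mul(Pow(3, Rational(1, 2)), Pow(-183, -1), Add(405, Pow(3, Rational(1, 2))))), Rational(-230372, 3)) = Add(Add(120806, Mul(Pow(3, Rational(1, 2)), Rational(-1, 183), Add(405, Pow(3, Rational(1, 2))))), Rational(-230372, 3)) = Add(Add(120806, Mul(Rational(-1, 183), Pow(3, Rational(1, 2)), Add(405, Pow(3, Rational(1, 2))))), Rational(-230372, 3)) = Add(Rational(132046, 3), Mul(Rational(-1, 183), Pow(3, Rational(1, 2)), Add(405, Pow(3, Rational(1, 2)))))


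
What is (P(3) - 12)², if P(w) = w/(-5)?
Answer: 3969/25 ≈ 158.76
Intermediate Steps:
P(w) = -w/5 (P(w) = w*(-⅕) = -w/5)
(P(3) - 12)² = (-⅕*3 - 12)² = (-⅗ - 12)² = (-63/5)² = 3969/25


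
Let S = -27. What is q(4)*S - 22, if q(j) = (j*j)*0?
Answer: -22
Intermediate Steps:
q(j) = 0 (q(j) = j²*0 = 0)
q(4)*S - 22 = 0*(-27) - 22 = 0 - 22 = -22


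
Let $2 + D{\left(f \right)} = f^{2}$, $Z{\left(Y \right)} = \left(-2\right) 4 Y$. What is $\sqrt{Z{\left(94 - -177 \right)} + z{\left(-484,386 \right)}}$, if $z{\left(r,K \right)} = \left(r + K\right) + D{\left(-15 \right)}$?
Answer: $3 i \sqrt{227} \approx 45.2 i$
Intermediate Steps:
$Z{\left(Y \right)} = - 8 Y$
$D{\left(f \right)} = -2 + f^{2}$
$z{\left(r,K \right)} = 223 + K + r$ ($z{\left(r,K \right)} = \left(r + K\right) - \left(2 - \left(-15\right)^{2}\right) = \left(K + r\right) + \left(-2 + 225\right) = \left(K + r\right) + 223 = 223 + K + r$)
$\sqrt{Z{\left(94 - -177 \right)} + z{\left(-484,386 \right)}} = \sqrt{- 8 \left(94 - -177\right) + \left(223 + 386 - 484\right)} = \sqrt{- 8 \left(94 + 177\right) + 125} = \sqrt{\left(-8\right) 271 + 125} = \sqrt{-2168 + 125} = \sqrt{-2043} = 3 i \sqrt{227}$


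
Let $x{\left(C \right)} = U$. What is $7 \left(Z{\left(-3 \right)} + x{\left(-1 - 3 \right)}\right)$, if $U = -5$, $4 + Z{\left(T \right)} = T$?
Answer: $-84$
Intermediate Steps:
$Z{\left(T \right)} = -4 + T$
$x{\left(C \right)} = -5$
$7 \left(Z{\left(-3 \right)} + x{\left(-1 - 3 \right)}\right) = 7 \left(\left(-4 - 3\right) - 5\right) = 7 \left(-7 - 5\right) = 7 \left(-12\right) = -84$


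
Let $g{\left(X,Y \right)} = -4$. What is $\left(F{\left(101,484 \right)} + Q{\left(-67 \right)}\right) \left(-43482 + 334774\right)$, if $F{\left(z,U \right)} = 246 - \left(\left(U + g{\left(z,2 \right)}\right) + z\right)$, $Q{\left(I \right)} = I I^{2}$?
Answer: $-87707438616$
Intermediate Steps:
$Q{\left(I \right)} = I^{3}$
$F{\left(z,U \right)} = 250 - U - z$ ($F{\left(z,U \right)} = 246 - \left(\left(U - 4\right) + z\right) = 246 - \left(\left(-4 + U\right) + z\right) = 246 - \left(-4 + U + z\right) = 250 - U - z$)
$\left(F{\left(101,484 \right)} + Q{\left(-67 \right)}\right) \left(-43482 + 334774\right) = \left(\left(250 - 484 - 101\right) + \left(-67\right)^{3}\right) \left(-43482 + 334774\right) = \left(\left(250 - 484 - 101\right) - 300763\right) 291292 = \left(-335 - 300763\right) 291292 = \left(-301098\right) 291292 = -87707438616$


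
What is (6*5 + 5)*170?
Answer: 5950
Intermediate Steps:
(6*5 + 5)*170 = (30 + 5)*170 = 35*170 = 5950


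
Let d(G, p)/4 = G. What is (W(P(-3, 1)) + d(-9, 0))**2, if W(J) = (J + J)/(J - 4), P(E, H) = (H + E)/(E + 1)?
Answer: 12100/9 ≈ 1344.4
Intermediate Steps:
d(G, p) = 4*G
P(E, H) = (E + H)/(1 + E)
W(J) = 2*J/(-4 + J) (W(J) = (2*J)/(-4 + J) = 2*J/(-4 + J))
(W(P(-3, 1)) + d(-9, 0))**2 = (2*((-3 + 1)/(1 - 3))/(-4 + (-3 + 1)/(1 - 3)) + 4*(-9))**2 = (2*(-2/(-2))/(-4 - 2/(-2)) - 36)**2 = (2*(-1/2*(-2))/(-4 - 1/2*(-2)) - 36)**2 = (2*1/(-4 + 1) - 36)**2 = (2*1/(-3) - 36)**2 = (2*1*(-1/3) - 36)**2 = (-2/3 - 36)**2 = (-110/3)**2 = 12100/9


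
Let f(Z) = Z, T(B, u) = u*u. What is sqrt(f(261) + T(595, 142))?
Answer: 5*sqrt(817) ≈ 142.92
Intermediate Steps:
T(B, u) = u**2
sqrt(f(261) + T(595, 142)) = sqrt(261 + 142**2) = sqrt(261 + 20164) = sqrt(20425) = 5*sqrt(817)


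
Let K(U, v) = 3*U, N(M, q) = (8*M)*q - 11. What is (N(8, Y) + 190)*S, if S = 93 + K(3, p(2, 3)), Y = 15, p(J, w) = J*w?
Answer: 116178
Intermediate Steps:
N(M, q) = -11 + 8*M*q (N(M, q) = 8*M*q - 11 = -11 + 8*M*q)
S = 102 (S = 93 + 3*3 = 93 + 9 = 102)
(N(8, Y) + 190)*S = ((-11 + 8*8*15) + 190)*102 = ((-11 + 960) + 190)*102 = (949 + 190)*102 = 1139*102 = 116178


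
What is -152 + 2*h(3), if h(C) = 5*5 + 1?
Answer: -100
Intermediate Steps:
h(C) = 26 (h(C) = 25 + 1 = 26)
-152 + 2*h(3) = -152 + 2*26 = -152 + 52 = -100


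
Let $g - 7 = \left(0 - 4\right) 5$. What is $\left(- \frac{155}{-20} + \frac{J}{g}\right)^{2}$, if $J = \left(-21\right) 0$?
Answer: $\frac{961}{16} \approx 60.063$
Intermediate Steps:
$J = 0$
$g = -13$ ($g = 7 + \left(0 - 4\right) 5 = 7 - 20 = -13$)
$\left(- \frac{155}{-20} + \frac{J}{g}\right)^{2} = \left(- \frac{155}{-20} + \frac{0}{-13}\right)^{2} = \left(\left(-155\right) \left(- \frac{1}{20}\right) + 0 \left(- \frac{1}{13}\right)\right)^{2} = \left(\frac{31}{4} + 0\right)^{2} = \left(\frac{31}{4}\right)^{2} = \frac{961}{16}$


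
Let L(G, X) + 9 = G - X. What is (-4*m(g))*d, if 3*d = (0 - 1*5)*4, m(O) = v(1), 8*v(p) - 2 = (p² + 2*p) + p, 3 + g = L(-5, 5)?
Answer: 20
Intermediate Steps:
L(G, X) = -9 + G - X (L(G, X) = -9 + (G - X) = -9 + G - X)
g = -22 (g = -3 + (-9 - 5 - 1*5) = -3 + (-9 - 5 - 5) = -3 - 19 = -22)
v(p) = ¼ + p²/8 + 3*p/8 (v(p) = ¼ + ((p² + 2*p) + p)/8 = ¼ + (p² + 3*p)/8 = ¼ + (p²/8 + 3*p/8) = ¼ + p²/8 + 3*p/8)
m(O) = ¾ (m(O) = ¼ + (⅛)*1² + (3/8)*1 = ¼ + (⅛)*1 + 3/8 = ¼ + ⅛ + 3/8 = ¾)
d = -20/3 (d = ((0 - 1*5)*4)/3 = ((0 - 5)*4)/3 = (-5*4)/3 = (⅓)*(-20) = -20/3 ≈ -6.6667)
(-4*m(g))*d = -4*¾*(-20/3) = -3*(-20/3) = 20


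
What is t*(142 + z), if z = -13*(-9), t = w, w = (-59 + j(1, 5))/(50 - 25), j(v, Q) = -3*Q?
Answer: -19166/25 ≈ -766.64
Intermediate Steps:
w = -74/25 (w = (-59 - 3*5)/(50 - 25) = (-59 - 15)/25 = -74*1/25 = -74/25 ≈ -2.9600)
t = -74/25 ≈ -2.9600
z = 117
t*(142 + z) = -74*(142 + 117)/25 = -74/25*259 = -19166/25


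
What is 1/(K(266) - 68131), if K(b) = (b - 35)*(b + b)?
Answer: 1/54761 ≈ 1.8261e-5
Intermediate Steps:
K(b) = 2*b*(-35 + b) (K(b) = (-35 + b)*(2*b) = 2*b*(-35 + b))
1/(K(266) - 68131) = 1/(2*266*(-35 + 266) - 68131) = 1/(2*266*231 - 68131) = 1/(122892 - 68131) = 1/54761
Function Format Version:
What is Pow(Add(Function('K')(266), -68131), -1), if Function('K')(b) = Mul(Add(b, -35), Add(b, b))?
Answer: Rational(1, 54761) ≈ 1.8261e-5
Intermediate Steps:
Function('K')(b) = Mul(2, b, Add(-35, b)) (Function('K')(b) = Mul(Add(-35, b), Mul(2, b)) = Mul(2, b, Add(-35, b)))
Pow(Add(Function('K')(266), -68131), -1) = Pow(Add(Mul(2, 266, Add(-35, 266)), -68131), -1) = Pow(Add(Mul(2, 266, 231), -68131), -1) = Pow(Add(122892, -68131), -1) = Pow(54761, -1) = Rational(1, 54761)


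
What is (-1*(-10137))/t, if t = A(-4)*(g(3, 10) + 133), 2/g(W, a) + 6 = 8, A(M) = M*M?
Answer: 10137/2144 ≈ 4.7281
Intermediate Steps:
A(M) = M²
g(W, a) = 1 (g(W, a) = 2/(-6 + 8) = 2/2 = 2*(½) = 1)
t = 2144 (t = (-4)²*(1 + 133) = 16*134 = 2144)
(-1*(-10137))/t = -1*(-10137)/2144 = 10137*(1/2144) = 10137/2144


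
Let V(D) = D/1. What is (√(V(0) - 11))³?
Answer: -11*I*√11 ≈ -36.483*I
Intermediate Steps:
V(D) = D (V(D) = D*1 = D)
(√(V(0) - 11))³ = (√(0 - 11))³ = (√(-11))³ = (I*√11)³ = -11*I*√11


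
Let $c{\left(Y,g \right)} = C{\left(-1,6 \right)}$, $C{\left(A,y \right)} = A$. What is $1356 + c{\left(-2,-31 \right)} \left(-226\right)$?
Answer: $1582$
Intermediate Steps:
$c{\left(Y,g \right)} = -1$
$1356 + c{\left(-2,-31 \right)} \left(-226\right) = 1356 - -226 = 1356 + 226 = 1582$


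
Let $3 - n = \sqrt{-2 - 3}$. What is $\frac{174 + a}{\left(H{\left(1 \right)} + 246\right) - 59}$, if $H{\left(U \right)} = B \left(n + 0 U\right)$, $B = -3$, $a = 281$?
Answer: $\frac{80990}{31729} - \frac{1365 i \sqrt{5}}{31729} \approx 2.5526 - 0.096197 i$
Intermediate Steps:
$n = 3 - i \sqrt{5}$ ($n = 3 - \sqrt{-2 - 3} = 3 - \sqrt{-5} = 3 - i \sqrt{5} \approx 3.0 - 2.2361 i$)
$H{\left(U \right)} = -9 + 3 i \sqrt{5}$ ($H{\left(U \right)} = - 3 \left(\left(3 - i \sqrt{5}\right) + 0 U\right) = - 3 \left(\left(3 - i \sqrt{5}\right) + 0\right) = - 3 \left(3 - i \sqrt{5}\right) = -9 + 3 i \sqrt{5}$)
$\frac{174 + a}{\left(H{\left(1 \right)} + 246\right) - 59} = \frac{174 + 281}{\left(\left(-9 + 3 i \sqrt{5}\right) + 246\right) - 59} = \frac{455}{\left(237 + 3 i \sqrt{5}\right) - 59} = \frac{455}{178 + 3 i \sqrt{5}}$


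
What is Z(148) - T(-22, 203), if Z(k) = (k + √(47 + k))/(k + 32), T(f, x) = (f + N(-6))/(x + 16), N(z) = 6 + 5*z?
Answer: 3391/3285 + √195/180 ≈ 1.1098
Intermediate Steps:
T(f, x) = (-24 + f)/(16 + x) (T(f, x) = (f + (6 + 5*(-6)))/(x + 16) = (f + (6 - 30))/(16 + x) = (f - 24)/(16 + x) = (-24 + f)/(16 + x))
Z(k) = (k + √(47 + k))/(32 + k)
Z(148) - T(-22, 203) = (148 + √(47 + 148))/(32 + 148) - (-24 - 22)/(16 + 203) = (148 + √195)/180 - (-46)/219 = (37/45 + √195/180) - 1*(-46/219) = (37/45 + √195/180) + 46/219 = 3391/3285 + √195/180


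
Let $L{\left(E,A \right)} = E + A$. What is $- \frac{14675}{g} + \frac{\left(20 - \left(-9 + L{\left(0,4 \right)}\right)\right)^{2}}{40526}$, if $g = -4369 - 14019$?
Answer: $\frac{303105775}{372596044} \approx 0.8135$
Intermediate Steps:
$L{\left(E,A \right)} = A + E$
$g = -18388$ ($g = -4369 - 14019 = -18388$)
$- \frac{14675}{g} + \frac{\left(20 - \left(-9 + L{\left(0,4 \right)}\right)\right)^{2}}{40526} = - \frac{14675}{-18388} + \frac{\left(20 + \left(9 - \left(4 + 0\right)\right)\right)^{2}}{40526} = \left(-14675\right) \left(- \frac{1}{18388}\right) + \left(20 + \left(9 - 4\right)\right)^{2} \cdot \frac{1}{40526} = \frac{14675}{18388} + \left(20 + \left(9 - 4\right)\right)^{2} \cdot \frac{1}{40526} = \frac{14675}{18388} + \left(20 + 5\right)^{2} \cdot \frac{1}{40526} = \frac{14675}{18388} + 25^{2} \cdot \frac{1}{40526} = \frac{14675}{18388} + 625 \cdot \frac{1}{40526} = \frac{14675}{18388} + \frac{625}{40526} = \frac{303105775}{372596044}$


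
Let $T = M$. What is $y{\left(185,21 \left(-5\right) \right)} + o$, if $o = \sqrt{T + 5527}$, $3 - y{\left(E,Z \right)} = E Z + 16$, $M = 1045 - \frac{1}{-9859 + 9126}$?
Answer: $19412 + \frac{3 \sqrt{392340449}}{733} \approx 19493.0$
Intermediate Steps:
$M = \frac{765986}{733}$ ($M = 1045 - \frac{1}{-733} = 1045 - - \frac{1}{733} = 1045 + \frac{1}{733} = \frac{765986}{733} \approx 1045.0$)
$T = \frac{765986}{733} \approx 1045.0$
$y{\left(E,Z \right)} = -13 - E Z$ ($y{\left(E,Z \right)} = 3 - \left(E Z + 16\right) = 3 - \left(16 + E Z\right) = -13 - E Z$)
$o = \frac{3 \sqrt{392340449}}{733}$ ($o = \sqrt{\frac{765986}{733} + 5527} = \sqrt{\frac{4817277}{733}} = \frac{3 \sqrt{392340449}}{733} \approx 81.068$)
$y{\left(185,21 \left(-5\right) \right)} + o = \left(-13 - 185 \cdot 21 \left(-5\right)\right) + \frac{3 \sqrt{392340449}}{733} = \left(-13 - 185 \left(-105\right)\right) + \frac{3 \sqrt{392340449}}{733} = \left(-13 + 19425\right) + \frac{3 \sqrt{392340449}}{733} = 19412 + \frac{3 \sqrt{392340449}}{733}$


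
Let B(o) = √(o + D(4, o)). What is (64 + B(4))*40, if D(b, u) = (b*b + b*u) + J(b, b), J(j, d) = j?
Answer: 2560 + 80*√10 ≈ 2813.0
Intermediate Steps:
D(b, u) = b + b² + b*u (D(b, u) = (b*b + b*u) + b = (b² + b*u) + b = b + b² + b*u)
B(o) = √(20 + 5*o) (B(o) = √(o + 4*(1 + 4 + o)) = √(o + 4*(5 + o)) = √(o + (20 + 4*o)) = √(20 + 5*o))
(64 + B(4))*40 = (64 + √(20 + 5*4))*40 = (64 + √(20 + 20))*40 = (64 + √40)*40 = (64 + 2*√10)*40 = 2560 + 80*√10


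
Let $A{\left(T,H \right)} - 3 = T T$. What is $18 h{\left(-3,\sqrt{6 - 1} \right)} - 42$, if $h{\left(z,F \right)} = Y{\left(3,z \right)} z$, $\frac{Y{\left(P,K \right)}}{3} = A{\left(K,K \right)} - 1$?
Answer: $-1824$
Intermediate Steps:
$A{\left(T,H \right)} = 3 + T^{2}$ ($A{\left(T,H \right)} = 3 + T T = 3 + T^{2}$)
$Y{\left(P,K \right)} = 6 + 3 K^{2}$ ($Y{\left(P,K \right)} = 3 \left(\left(3 + K^{2}\right) - 1\right) = 3 \left(2 + K^{2}\right) = 6 + 3 K^{2}$)
$h{\left(z,F \right)} = z \left(6 + 3 z^{2}\right)$ ($h{\left(z,F \right)} = \left(6 + 3 z^{2}\right) z = z \left(6 + 3 z^{2}\right)$)
$18 h{\left(-3,\sqrt{6 - 1} \right)} - 42 = 18 \cdot 3 \left(-3\right) \left(2 + \left(-3\right)^{2}\right) - 42 = 18 \cdot 3 \left(-3\right) \left(2 + 9\right) - 42 = 18 \cdot 3 \left(-3\right) 11 - 42 = 18 \left(-99\right) - 42 = -1782 - 42 = -1824$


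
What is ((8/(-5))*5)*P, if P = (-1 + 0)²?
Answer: -8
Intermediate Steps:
P = 1 (P = (-1)² = 1)
((8/(-5))*5)*P = ((8/(-5))*5)*1 = ((8*(-⅕))*5)*1 = -8/5*5*1 = -8*1 = -8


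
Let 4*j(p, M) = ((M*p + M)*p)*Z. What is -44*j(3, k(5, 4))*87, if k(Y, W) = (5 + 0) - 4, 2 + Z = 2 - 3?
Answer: 34452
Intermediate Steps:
Z = -3 (Z = -2 + (2 - 3) = -2 - 1 = -3)
k(Y, W) = 1 (k(Y, W) = 5 - 4 = 1)
j(p, M) = -3*p*(M + M*p)/4 (j(p, M) = (((M*p + M)*p)*(-3))/4 = (((M + M*p)*p)*(-3))/4 = ((p*(M + M*p))*(-3))/4 = (-3*p*(M + M*p))/4 = -3*p*(M + M*p)/4)
-44*j(3, k(5, 4))*87 = -(-33)*3*(1 + 3)*87 = -(-33)*3*4*87 = -44*(-9)*87 = 396*87 = 34452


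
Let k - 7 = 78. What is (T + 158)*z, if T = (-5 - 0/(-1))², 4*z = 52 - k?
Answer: -6039/4 ≈ -1509.8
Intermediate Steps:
k = 85 (k = 7 + 78 = 85)
z = -33/4 (z = (52 - 1*85)/4 = (52 - 85)/4 = (¼)*(-33) = -33/4 ≈ -8.2500)
T = 25 (T = (-5 - 0*(-1))² = (-5 - 1*0)² = (-5 + 0)² = (-5)² = 25)
(T + 158)*z = (25 + 158)*(-33/4) = 183*(-33/4) = -6039/4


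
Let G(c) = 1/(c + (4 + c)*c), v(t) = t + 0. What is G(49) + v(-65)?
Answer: -171989/2646 ≈ -65.000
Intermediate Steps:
v(t) = t
G(c) = 1/(c + c*(4 + c))
G(49) + v(-65) = 1/(49*(5 + 49)) - 65 = (1/49)/54 - 65 = (1/49)*(1/54) - 65 = 1/2646 - 65 = -171989/2646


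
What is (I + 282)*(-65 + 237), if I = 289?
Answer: 98212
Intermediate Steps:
(I + 282)*(-65 + 237) = (289 + 282)*(-65 + 237) = 571*172 = 98212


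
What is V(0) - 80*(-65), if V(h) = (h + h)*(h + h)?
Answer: 5200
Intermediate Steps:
V(h) = 4*h² (V(h) = (2*h)*(2*h) = 4*h²)
V(0) - 80*(-65) = 4*0² - 80*(-65) = 4*0 + 5200 = 0 + 5200 = 5200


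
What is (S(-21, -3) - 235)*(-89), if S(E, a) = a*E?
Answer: 15308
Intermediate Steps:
S(E, a) = E*a
(S(-21, -3) - 235)*(-89) = (-21*(-3) - 235)*(-89) = (63 - 235)*(-89) = -172*(-89) = 15308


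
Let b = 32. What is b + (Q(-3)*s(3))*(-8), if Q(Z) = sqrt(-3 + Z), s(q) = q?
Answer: 32 - 24*I*sqrt(6) ≈ 32.0 - 58.788*I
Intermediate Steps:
b + (Q(-3)*s(3))*(-8) = 32 + (sqrt(-3 - 3)*3)*(-8) = 32 + (sqrt(-6)*3)*(-8) = 32 + ((I*sqrt(6))*3)*(-8) = 32 + (3*I*sqrt(6))*(-8) = 32 - 24*I*sqrt(6)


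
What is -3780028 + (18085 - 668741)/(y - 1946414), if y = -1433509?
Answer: -12776202927188/3379923 ≈ -3.7800e+6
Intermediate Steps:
-3780028 + (18085 - 668741)/(y - 1946414) = -3780028 + (18085 - 668741)/(-1433509 - 1946414) = -3780028 - 650656/(-3379923) = -3780028 - 650656*(-1/3379923) = -3780028 + 650656/3379923 = -12776202927188/3379923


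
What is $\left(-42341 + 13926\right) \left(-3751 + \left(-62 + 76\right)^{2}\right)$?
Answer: $101015325$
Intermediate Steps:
$\left(-42341 + 13926\right) \left(-3751 + \left(-62 + 76\right)^{2}\right) = - 28415 \left(-3751 + 14^{2}\right) = - 28415 \left(-3751 + 196\right) = \left(-28415\right) \left(-3555\right) = 101015325$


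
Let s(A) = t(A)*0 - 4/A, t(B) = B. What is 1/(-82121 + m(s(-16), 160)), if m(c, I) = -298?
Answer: -1/82419 ≈ -1.2133e-5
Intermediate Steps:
s(A) = -4/A (s(A) = A*0 - 4/A = 0 - 4/A = -4/A)
1/(-82121 + m(s(-16), 160)) = 1/(-82121 - 298) = 1/(-82419) = -1/82419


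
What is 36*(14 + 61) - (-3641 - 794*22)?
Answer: 23809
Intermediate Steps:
36*(14 + 61) - (-3641 - 794*22) = 36*75 - (-3641 - 17468) = 2700 - 1*(-21109) = 2700 + 21109 = 23809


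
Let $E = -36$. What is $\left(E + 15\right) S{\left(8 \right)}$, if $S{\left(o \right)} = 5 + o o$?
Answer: $-1449$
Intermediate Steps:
$S{\left(o \right)} = 5 + o^{2}$
$\left(E + 15\right) S{\left(8 \right)} = \left(-36 + 15\right) \left(5 + 8^{2}\right) = - 21 \left(5 + 64\right) = \left(-21\right) 69 = -1449$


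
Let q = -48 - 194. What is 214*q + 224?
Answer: -51564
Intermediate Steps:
q = -242
214*q + 224 = 214*(-242) + 224 = -51788 + 224 = -51564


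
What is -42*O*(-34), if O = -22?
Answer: -31416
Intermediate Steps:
-42*O*(-34) = -42*(-22)*(-34) = 924*(-34) = -31416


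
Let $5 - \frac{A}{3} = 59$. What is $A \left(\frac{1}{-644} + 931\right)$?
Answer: $- \frac{48564603}{322} \approx -1.5082 \cdot 10^{5}$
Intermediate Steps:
$A = -162$ ($A = 15 - 177 = -162$)
$A \left(\frac{1}{-644} + 931\right) = - 162 \left(\frac{1}{-644} + 931\right) = - 162 \left(- \frac{1}{644} + 931\right) = \left(-162\right) \frac{599563}{644} = - \frac{48564603}{322}$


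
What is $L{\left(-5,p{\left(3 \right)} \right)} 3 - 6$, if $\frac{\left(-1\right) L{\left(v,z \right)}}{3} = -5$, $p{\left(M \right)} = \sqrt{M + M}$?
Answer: $39$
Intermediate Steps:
$p{\left(M \right)} = \sqrt{2} \sqrt{M}$ ($p{\left(M \right)} = \sqrt{2 M} = \sqrt{2} \sqrt{M}$)
$L{\left(v,z \right)} = 15$ ($L{\left(v,z \right)} = \left(-3\right) \left(-5\right) = 15$)
$L{\left(-5,p{\left(3 \right)} \right)} 3 - 6 = 15 \cdot 3 - 6 = 45 - 6 = 39$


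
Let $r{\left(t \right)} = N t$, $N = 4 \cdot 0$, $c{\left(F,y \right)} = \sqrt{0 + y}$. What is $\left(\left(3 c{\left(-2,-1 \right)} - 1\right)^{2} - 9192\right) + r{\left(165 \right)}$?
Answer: $-9200 - 6 i \approx -9200.0 - 6.0 i$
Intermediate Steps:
$c{\left(F,y \right)} = \sqrt{y}$
$N = 0$
$r{\left(t \right)} = 0$ ($r{\left(t \right)} = 0 t = 0$)
$\left(\left(3 c{\left(-2,-1 \right)} - 1\right)^{2} - 9192\right) + r{\left(165 \right)} = \left(\left(3 \sqrt{-1} - 1\right)^{2} - 9192\right) + 0 = \left(\left(3 i - 1\right)^{2} - 9192\right) + 0 = \left(\left(-1 + 3 i\right)^{2} - 9192\right) + 0 = \left(-9192 + \left(-1 + 3 i\right)^{2}\right) + 0 = -9192 + \left(-1 + 3 i\right)^{2}$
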